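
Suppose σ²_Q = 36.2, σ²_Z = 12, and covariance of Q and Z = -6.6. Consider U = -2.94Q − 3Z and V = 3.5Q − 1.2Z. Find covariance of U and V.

By bilinearity, covariance of U and V = ac·σ²_Q + bd·σ²_Z + (ad+bc)·covariance of Q and Z, with a=-2.94, b=-3, c=3.5, d=-1.2.
ac·σ²_Q = (-2.94)·3.5·36.2 = -372.498
bd·σ²_Z = (-3)·(-1.2)·12 = 43.2
(ad+bc)·covariance of Q and Z = (-6.972)·(-6.6) = 46.0152
covariance of U and V = -372.498 + 43.2 + 46.0152 = -283.2828.

covariance of U and V = -283.2828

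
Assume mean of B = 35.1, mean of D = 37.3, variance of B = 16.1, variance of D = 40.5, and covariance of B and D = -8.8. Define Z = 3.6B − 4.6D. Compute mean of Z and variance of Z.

mean of Z = 3.6·mean of B + (-4.6)·mean of D = 3.6·35.1 + (-4.6)·37.3 = -45.22.
variance of Z = a²·variance of B + b²·variance of D + 2ab·covariance of B and D with a = 3.6, b = -4.6.
= 3.6²·16.1 + (-4.6)²·40.5 + 2·3.6·(-4.6)·(-8.8)
= 208.656 + 856.98 + 291.456 = 1357.092.

mean of Z = -45.22, variance of Z = 1357.092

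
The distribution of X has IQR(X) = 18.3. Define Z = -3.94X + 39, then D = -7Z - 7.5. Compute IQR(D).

IQR(D) = 504.714

IQR(Z) = |-3.94|·18.3 = 72.102.
IQR(D) = |-7|·72.102 = 504.714.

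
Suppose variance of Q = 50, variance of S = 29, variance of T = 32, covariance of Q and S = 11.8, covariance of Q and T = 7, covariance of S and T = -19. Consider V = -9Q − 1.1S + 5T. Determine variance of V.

variance of V = 4697.73

variance of V = a²·variance of Q + b²·variance of S + c²·variance of T + 2ab·covariance of Q and S + 2ac·covariance of Q and T + 2bc·covariance of S and T, with a = -9, b = -1.1, c = 5.
= 4050 + 35.09 + 800 + 233.64 + (-630) + 209
= 4697.73.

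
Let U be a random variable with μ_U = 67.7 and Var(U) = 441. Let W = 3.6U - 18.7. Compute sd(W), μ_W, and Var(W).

sd(W) = 75.6, μ_W = 225.02, Var(W) = 5715.36

W = 3.6U - 18.7 is linear with a = 3.6, b = -18.7.
sd(U) = √441 = 21.
sd(W) = |a|·sd(U) = |3.6|·21 = 75.6.
μ_W = a·μ_U + b = 3.6·67.7 + (-18.7) = 225.02.
Var(W) = a²·Var(U) = 3.6²·441 = 5715.36 (the additive constant -18.7 does not affect variance).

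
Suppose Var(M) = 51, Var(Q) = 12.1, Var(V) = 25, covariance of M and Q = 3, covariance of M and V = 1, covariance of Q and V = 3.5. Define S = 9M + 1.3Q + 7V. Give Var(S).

Var(S) = a²·Var(M) + b²·Var(Q) + c²·Var(V) + 2ab·covariance of M and Q + 2ac·covariance of M and V + 2bc·covariance of Q and V, with a = 9, b = 1.3, c = 7.
= 4131 + 20.449 + 1225 + 70.2 + 126 + 63.7
= 5636.349.

Var(S) = 5636.349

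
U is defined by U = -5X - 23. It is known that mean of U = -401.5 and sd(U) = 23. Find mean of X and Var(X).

From U = -5X - 23: mean of U = a·mean of X + b, so mean of X = (mean of U − b)/a = (-401.5 − (-23))/(-5) = 75.7.
Var(U) = 23² = 529.
Var(U) = a²·Var(X), so Var(X) = 529/(-5)² = 21.16.

mean of X = 75.7, Var(X) = 21.16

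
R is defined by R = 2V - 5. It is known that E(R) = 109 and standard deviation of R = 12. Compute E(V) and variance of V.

E(V) = 57, variance of V = 36

From R = 2V - 5: E(R) = a·E(V) + b, so E(V) = (E(R) − b)/a = (109 − (-5))/2 = 57.
variance of R = 12² = 144.
variance of R = a²·variance of V, so variance of V = 144/2² = 36.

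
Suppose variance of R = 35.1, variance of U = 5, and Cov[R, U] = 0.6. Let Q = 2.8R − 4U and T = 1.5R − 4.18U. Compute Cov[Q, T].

By bilinearity, Cov[Q, T] = ac·variance of R + bd·variance of U + (ad+bc)·Cov[R, U], with a=2.8, b=-4, c=1.5, d=-4.18.
ac·variance of R = 2.8·1.5·35.1 = 147.42
bd·variance of U = (-4)·(-4.18)·5 = 83.6
(ad+bc)·Cov[R, U] = (-17.704)·0.6 = -10.6224
Cov[Q, T] = 147.42 + 83.6 + (-10.6224) = 220.3976.

Cov[Q, T] = 220.3976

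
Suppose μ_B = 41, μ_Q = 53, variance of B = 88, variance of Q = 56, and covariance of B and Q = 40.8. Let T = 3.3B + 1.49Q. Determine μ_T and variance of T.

μ_T = 3.3·μ_B + 1.49·μ_Q = 3.3·41 + 1.49·53 = 214.27.
variance of T = a²·variance of B + b²·variance of Q + 2ab·covariance of B and Q with a = 3.3, b = 1.49.
= 3.3²·88 + 1.49²·56 + 2·3.3·1.49·40.8
= 958.32 + 124.3256 + 401.2272 = 1483.8728.

μ_T = 214.27, variance of T = 1483.8728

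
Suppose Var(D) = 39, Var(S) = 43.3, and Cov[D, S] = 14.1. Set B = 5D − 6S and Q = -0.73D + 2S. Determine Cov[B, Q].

By bilinearity, Cov[B, Q] = ac·Var(D) + bd·Var(S) + (ad+bc)·Cov[D, S], with a=5, b=-6, c=-0.73, d=2.
ac·Var(D) = 5·(-0.73)·39 = -142.35
bd·Var(S) = (-6)·2·43.3 = -519.6
(ad+bc)·Cov[D, S] = (14.38)·14.1 = 202.758
Cov[B, Q] = -142.35 + (-519.6) + 202.758 = -459.192.

Cov[B, Q] = -459.192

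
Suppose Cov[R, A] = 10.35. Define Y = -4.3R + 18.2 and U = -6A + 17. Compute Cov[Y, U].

Cov[Y, U] = a·c·Cov[R, A] = (-4.3)·(-6)·10.35 = 267.03. Additive constants drop out.

Cov[Y, U] = 267.03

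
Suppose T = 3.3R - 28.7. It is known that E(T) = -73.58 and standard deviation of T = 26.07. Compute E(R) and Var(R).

E(R) = -13.6, Var(R) = 62.41

From T = 3.3R - 28.7: E(T) = a·E(R) + b, so E(R) = (E(T) − b)/a = (-73.58 − (-28.7))/3.3 = -13.6.
Var(T) = 26.07² = 679.6449.
Var(T) = a²·Var(R), so Var(R) = 679.6449/3.3² = 62.41.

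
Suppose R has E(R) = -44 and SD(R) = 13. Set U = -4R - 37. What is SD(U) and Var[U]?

U = -4R - 37 is linear with a = -4, b = -37.
SD(U) = |a|·SD(R) = |-4|·13 = 52.
Var[R] = 13² = 169.
Var[U] = a²·Var[R] = (-4)²·169 = 2704 (the additive constant -37 does not affect variance).

SD(U) = 52, Var[U] = 2704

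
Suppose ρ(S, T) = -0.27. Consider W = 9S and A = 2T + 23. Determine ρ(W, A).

Linear rescalings preserve correlation up to sign; here the slopes 9 and 2 have the same sign, so ρ(W, A) = ρ(S, T) = -0.27.

ρ(W, A) = -0.27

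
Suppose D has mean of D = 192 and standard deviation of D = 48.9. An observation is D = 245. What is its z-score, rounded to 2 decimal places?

z = (D − mean of D) / standard deviation of D = (245 − 192) / 48.9 ≈ 1.08.

z = 1.08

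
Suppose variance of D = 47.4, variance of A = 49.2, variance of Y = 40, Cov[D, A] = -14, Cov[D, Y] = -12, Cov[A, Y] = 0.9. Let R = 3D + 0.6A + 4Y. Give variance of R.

variance of R = a²·variance of D + b²·variance of A + c²·variance of Y + 2ab·Cov[D, A] + 2ac·Cov[D, Y] + 2bc·Cov[A, Y], with a = 3, b = 0.6, c = 4.
= 426.6 + 17.712 + 640 + (-50.4) + (-288) + 4.32
= 750.232.

variance of R = 750.232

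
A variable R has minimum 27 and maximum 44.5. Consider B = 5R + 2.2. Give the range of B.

Range of R = 44.5 − 27 = 17.5.
Range(B) = |a|·Range(R) = |5|·17.5 = 87.5.

Range(B) = 87.5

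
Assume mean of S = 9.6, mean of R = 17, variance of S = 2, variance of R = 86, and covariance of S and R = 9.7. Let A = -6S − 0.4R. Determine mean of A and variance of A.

mean of A = -64.4, variance of A = 132.32

mean of A = (-6)·mean of S + (-0.4)·mean of R = (-6)·9.6 + (-0.4)·17 = -64.4.
variance of A = a²·variance of S + b²·variance of R + 2ab·covariance of S and R with a = -6, b = -0.4.
= (-6)²·2 + (-0.4)²·86 + 2·(-6)·(-0.4)·9.7
= 72 + 13.76 + 46.56 = 132.32.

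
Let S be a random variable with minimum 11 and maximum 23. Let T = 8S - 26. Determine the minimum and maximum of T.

a = 8 > 0, so min(T) = a·min(S)+b = 8·11 + (-26) = 62 and max(T) = 8·23 + (-26) = 158.

min(T) = 62, max(T) = 158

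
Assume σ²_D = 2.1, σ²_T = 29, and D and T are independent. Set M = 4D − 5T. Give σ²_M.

σ²_M = 758.6

σ²_M = a²·σ²_D + b²·σ²_T + 2ab·covariance of D and T with a = 4, b = -5.
Independence gives covariance of D and T = 0.
= 4²·2.1 + (-5)²·29 + 2·4·(-5)·0
= 33.6 + 725 + 0 = 758.6.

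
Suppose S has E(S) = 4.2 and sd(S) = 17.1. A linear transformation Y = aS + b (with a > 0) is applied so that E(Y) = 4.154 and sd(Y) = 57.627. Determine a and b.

a = 3.37, b = -10

sd(Y) = a·sd(S) (a > 0), so a = 57.627/17.1 = 3.37.
E(Y) = a·E(S) + b, so b = 4.154 − 3.37·4.2 = -10.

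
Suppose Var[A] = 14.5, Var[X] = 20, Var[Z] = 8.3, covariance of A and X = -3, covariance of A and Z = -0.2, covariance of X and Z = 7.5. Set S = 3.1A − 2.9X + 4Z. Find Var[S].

Var[S] = 315.325

Var[S] = a²·Var[A] + b²·Var[X] + c²·Var[Z] + 2ab·covariance of A and X + 2ac·covariance of A and Z + 2bc·covariance of X and Z, with a = 3.1, b = -2.9, c = 4.
= 139.345 + 168.2 + 132.8 + 53.94 + (-4.96) + (-174)
= 315.325.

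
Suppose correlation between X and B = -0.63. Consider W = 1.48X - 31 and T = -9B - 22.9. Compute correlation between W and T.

correlation between W and T = 0.63

Linear rescalings preserve |correlation|; the slopes 1.48 and -9 have opposite signs, so the correlation flips sign: correlation between W and T = −correlation between X and B = 0.63.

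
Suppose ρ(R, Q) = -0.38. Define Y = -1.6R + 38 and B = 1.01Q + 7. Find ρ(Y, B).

ρ(Y, B) = 0.38

Linear rescalings preserve |correlation|; the slopes -1.6 and 1.01 have opposite signs, so the correlation flips sign: ρ(Y, B) = −ρ(R, Q) = 0.38.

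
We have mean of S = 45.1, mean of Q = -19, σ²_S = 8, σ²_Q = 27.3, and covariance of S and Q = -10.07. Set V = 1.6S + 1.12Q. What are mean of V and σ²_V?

mean of V = 1.6·mean of S + 1.12·mean of Q = 1.6·45.1 + 1.12·(-19) = 50.88.
σ²_V = a²·σ²_S + b²·σ²_Q + 2ab·covariance of S and Q with a = 1.6, b = 1.12.
= 1.6²·8 + 1.12²·27.3 + 2·1.6·1.12·(-10.07)
= 20.48 + 34.24512 + (-36.09088) = 18.63424.

mean of V = 50.88, σ²_V = 18.63424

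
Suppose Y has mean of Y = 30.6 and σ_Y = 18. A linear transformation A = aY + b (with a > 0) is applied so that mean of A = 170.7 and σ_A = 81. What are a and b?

a = 4.5, b = 33

σ_A = a·σ_Y (a > 0), so a = 81/18 = 4.5.
mean of A = a·mean of Y + b, so b = 170.7 − 4.5·30.6 = 33.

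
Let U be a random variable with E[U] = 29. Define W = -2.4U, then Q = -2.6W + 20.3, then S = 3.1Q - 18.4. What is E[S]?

E[S] = 605.506

E[W] = (-2.4)·29 = -69.6.
E[Q] = (-2.6)·(-69.6) + 20.3 = 201.26.
E[S] = 3.1·201.26 + (-18.4) = 605.506.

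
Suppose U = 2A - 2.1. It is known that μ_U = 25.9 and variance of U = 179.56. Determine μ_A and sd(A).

μ_A = 14, sd(A) = 6.7

From U = 2A - 2.1: μ_U = a·μ_A + b, so μ_A = (μ_U − b)/a = (25.9 − (-2.1))/2 = 14.
sd(U) = √179.56 = 13.4.
sd(U) = |a|·sd(A), so sd(A) = 13.4/|2| = 6.7.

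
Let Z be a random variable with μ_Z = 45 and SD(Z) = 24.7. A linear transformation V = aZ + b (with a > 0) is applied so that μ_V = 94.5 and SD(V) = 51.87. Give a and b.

SD(V) = a·SD(Z) (a > 0), so a = 51.87/24.7 = 2.1.
μ_V = a·μ_Z + b, so b = 94.5 − 2.1·45 = 0.

a = 2.1, b = 0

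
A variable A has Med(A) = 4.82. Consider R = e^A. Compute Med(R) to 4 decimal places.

Med(R) = 123.9651

e^A is monotone on this domain, so Med(R) = exp(4.82) ≈ 123.9651.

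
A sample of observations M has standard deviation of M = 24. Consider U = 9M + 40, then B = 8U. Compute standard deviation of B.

standard deviation of B = 1728

standard deviation of U = |9|·24 = 216.
standard deviation of B = |8|·216 = 1728.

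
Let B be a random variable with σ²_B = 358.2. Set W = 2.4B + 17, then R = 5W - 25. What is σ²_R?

σ²_R = 51580.8

σ²_W = 2.4²·358.2 = 2063.232.
σ²_R = 5²·2063.232 = 51580.8.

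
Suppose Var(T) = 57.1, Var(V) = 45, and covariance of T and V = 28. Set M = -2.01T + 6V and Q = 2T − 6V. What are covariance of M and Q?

By bilinearity, covariance of M and Q = ac·Var(T) + bd·Var(V) + (ad+bc)·covariance of T and V, with a=-2.01, b=6, c=2, d=-6.
ac·Var(T) = (-2.01)·2·57.1 = -229.542
bd·Var(V) = 6·(-6)·45 = -1620
(ad+bc)·covariance of T and V = (24.06)·28 = 673.68
covariance of M and Q = -229.542 + (-1620) + 673.68 = -1175.862.

covariance of M and Q = -1175.862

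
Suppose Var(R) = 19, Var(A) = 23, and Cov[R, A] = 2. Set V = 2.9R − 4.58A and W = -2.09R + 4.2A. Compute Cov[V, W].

Cov[V, W] = -514.0826

By bilinearity, Cov[V, W] = ac·Var(R) + bd·Var(A) + (ad+bc)·Cov[R, A], with a=2.9, b=-4.58, c=-2.09, d=4.2.
ac·Var(R) = 2.9·(-2.09)·19 = -115.159
bd·Var(A) = (-4.58)·4.2·23 = -442.428
(ad+bc)·Cov[R, A] = (21.7522)·2 = 43.5044
Cov[V, W] = -115.159 + (-442.428) + 43.5044 = -514.0826.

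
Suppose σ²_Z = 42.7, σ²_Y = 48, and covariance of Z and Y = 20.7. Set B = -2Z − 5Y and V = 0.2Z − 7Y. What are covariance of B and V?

covariance of B and V = 1932.02

By bilinearity, covariance of B and V = ac·σ²_Z + bd·σ²_Y + (ad+bc)·covariance of Z and Y, with a=-2, b=-5, c=0.2, d=-7.
ac·σ²_Z = (-2)·0.2·42.7 = -17.08
bd·σ²_Y = (-5)·(-7)·48 = 1680
(ad+bc)·covariance of Z and Y = (13)·20.7 = 269.1
covariance of B and V = -17.08 + 1680 + 269.1 = 1932.02.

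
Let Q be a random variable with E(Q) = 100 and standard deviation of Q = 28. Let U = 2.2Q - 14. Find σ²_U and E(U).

U = 2.2Q - 14 is linear with a = 2.2, b = -14.
σ²_Q = 28² = 784.
σ²_U = a²·σ²_Q = 2.2²·784 = 3794.56 (the additive constant -14 does not affect variance).
E(U) = a·E(Q) + b = 2.2·100 + (-14) = 206.

σ²_U = 3794.56, E(U) = 206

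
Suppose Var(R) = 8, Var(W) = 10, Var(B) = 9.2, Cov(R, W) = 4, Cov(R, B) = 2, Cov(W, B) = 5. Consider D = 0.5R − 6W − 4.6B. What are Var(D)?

Var(D) = a²·Var(R) + b²·Var(W) + c²·Var(B) + 2ab·Cov(R, W) + 2ac·Cov(R, B) + 2bc·Cov(W, B), with a = 0.5, b = -6, c = -4.6.
= 2 + 360 + 194.672 + (-24) + (-9.2) + 276
= 799.472.

Var(D) = 799.472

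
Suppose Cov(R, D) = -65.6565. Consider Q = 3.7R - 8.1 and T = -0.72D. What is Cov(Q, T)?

Cov(Q, T) = 174.908916

Cov(Q, T) = a·c·Cov(R, D) = 3.7·(-0.72)·(-65.6565) = 174.908916. Additive constants drop out.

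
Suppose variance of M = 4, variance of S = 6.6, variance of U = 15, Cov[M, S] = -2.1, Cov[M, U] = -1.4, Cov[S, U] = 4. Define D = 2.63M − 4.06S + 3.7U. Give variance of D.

variance of D = 239.23332

variance of D = a²·variance of M + b²·variance of S + c²·variance of U + 2ab·Cov[M, S] + 2ac·Cov[M, U] + 2bc·Cov[S, U], with a = 2.63, b = -4.06, c = 3.7.
= 27.6676 + 108.79176 + 205.35 + 44.84676 + (-27.2468) + (-120.176)
= 239.23332.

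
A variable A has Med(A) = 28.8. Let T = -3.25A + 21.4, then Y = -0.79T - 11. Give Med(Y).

Med(Y) = 46.038

Med(T) = (-3.25)·28.8 + 21.4 = -72.2.
Med(Y) = (-0.79)·(-72.2) + (-11) = 46.038.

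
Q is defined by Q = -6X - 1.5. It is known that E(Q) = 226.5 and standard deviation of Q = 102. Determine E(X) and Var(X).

From Q = -6X - 1.5: E(Q) = a·E(X) + b, so E(X) = (E(Q) − b)/a = (226.5 − (-1.5))/(-6) = -38.
Var(Q) = 102² = 10404.
Var(Q) = a²·Var(X), so Var(X) = 10404/(-6)² = 289.

E(X) = -38, Var(X) = 289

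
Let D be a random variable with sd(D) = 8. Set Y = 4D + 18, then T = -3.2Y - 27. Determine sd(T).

sd(Y) = |4|·8 = 32.
sd(T) = |-3.2|·32 = 102.4.

sd(T) = 102.4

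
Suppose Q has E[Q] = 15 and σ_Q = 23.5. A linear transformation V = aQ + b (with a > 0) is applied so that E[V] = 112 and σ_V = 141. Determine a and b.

a = 6, b = 22

σ_V = a·σ_Q (a > 0), so a = 141/23.5 = 6.
E[V] = a·E[Q] + b, so b = 112 − 6·15 = 22.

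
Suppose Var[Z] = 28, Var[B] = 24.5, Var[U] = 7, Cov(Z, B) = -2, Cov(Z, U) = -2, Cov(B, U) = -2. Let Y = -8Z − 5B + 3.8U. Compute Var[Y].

Var[Y] = 2543.18

Var[Y] = a²·Var[Z] + b²·Var[B] + c²·Var[U] + 2ab·Cov(Z, B) + 2ac·Cov(Z, U) + 2bc·Cov(B, U), with a = -8, b = -5, c = 3.8.
= 1792 + 612.5 + 101.08 + (-160) + 121.6 + 76
= 2543.18.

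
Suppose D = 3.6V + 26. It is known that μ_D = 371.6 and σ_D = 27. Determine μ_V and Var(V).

μ_V = 96, Var(V) = 56.25

From D = 3.6V + 26: μ_D = a·μ_V + b, so μ_V = (μ_D − b)/a = (371.6 − 26)/3.6 = 96.
Var(D) = 27² = 729.
Var(D) = a²·Var(V), so Var(V) = 729/3.6² = 56.25.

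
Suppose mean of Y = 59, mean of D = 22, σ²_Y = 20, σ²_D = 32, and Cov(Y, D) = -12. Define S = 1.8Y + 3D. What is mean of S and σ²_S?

mean of S = 1.8·mean of Y + 3·mean of D = 1.8·59 + 3·22 = 172.2.
σ²_S = a²·σ²_Y + b²·σ²_D + 2ab·Cov(Y, D) with a = 1.8, b = 3.
= 1.8²·20 + 3²·32 + 2·1.8·3·(-12)
= 64.8 + 288 + (-129.6) = 223.2.

mean of S = 172.2, σ²_S = 223.2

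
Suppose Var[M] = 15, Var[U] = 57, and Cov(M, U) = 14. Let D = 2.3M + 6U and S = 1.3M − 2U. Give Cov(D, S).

By bilinearity, Cov(D, S) = ac·Var[M] + bd·Var[U] + (ad+bc)·Cov(M, U), with a=2.3, b=6, c=1.3, d=-2.
ac·Var[M] = 2.3·1.3·15 = 44.85
bd·Var[U] = 6·(-2)·57 = -684
(ad+bc)·Cov(M, U) = (3.2)·14 = 44.8
Cov(D, S) = 44.85 + (-684) + 44.8 = -594.35.

Cov(D, S) = -594.35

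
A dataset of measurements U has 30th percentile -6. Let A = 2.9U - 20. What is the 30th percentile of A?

30th percentile of A = -37.4

Since a = 2.9 > 0 the transformation is increasing, so the 30th percentile of A = a·(P_{30} of U) + b = 2.9·(-6) + (-20) = -37.4.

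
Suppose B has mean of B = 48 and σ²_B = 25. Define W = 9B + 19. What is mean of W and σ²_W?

W = 9B + 19 is linear with a = 9, b = 19.
mean of W = a·mean of B + b = 9·48 + 19 = 451.
σ²_W = a²·σ²_B = 9²·25 = 2025 (the additive constant 19 does not affect variance).

mean of W = 451, σ²_W = 2025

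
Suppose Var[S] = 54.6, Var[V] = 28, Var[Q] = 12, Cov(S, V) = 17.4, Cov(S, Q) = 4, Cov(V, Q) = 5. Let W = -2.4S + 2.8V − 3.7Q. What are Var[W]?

Var[W] = 431.88

Var[W] = a²·Var[S] + b²·Var[V] + c²·Var[Q] + 2ab·Cov(S, V) + 2ac·Cov(S, Q) + 2bc·Cov(V, Q), with a = -2.4, b = 2.8, c = -3.7.
= 314.496 + 219.52 + 164.28 + (-233.856) + 71.04 + (-103.6)
= 431.88.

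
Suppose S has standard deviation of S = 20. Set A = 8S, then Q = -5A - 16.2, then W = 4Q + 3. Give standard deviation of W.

standard deviation of A = |8|·20 = 160.
standard deviation of Q = |-5|·160 = 800.
standard deviation of W = |4|·800 = 3200.

standard deviation of W = 3200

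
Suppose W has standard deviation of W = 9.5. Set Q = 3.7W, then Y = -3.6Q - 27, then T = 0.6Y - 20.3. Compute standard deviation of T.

standard deviation of T = 75.924

standard deviation of Q = |3.7|·9.5 = 35.15.
standard deviation of Y = |-3.6|·35.15 = 126.54.
standard deviation of T = |0.6|·126.54 = 75.924.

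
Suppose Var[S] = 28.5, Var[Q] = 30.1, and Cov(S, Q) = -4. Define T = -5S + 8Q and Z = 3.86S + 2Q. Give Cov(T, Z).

By bilinearity, Cov(T, Z) = ac·Var[S] + bd·Var[Q] + (ad+bc)·Cov(S, Q), with a=-5, b=8, c=3.86, d=2.
ac·Var[S] = (-5)·3.86·28.5 = -550.05
bd·Var[Q] = 8·2·30.1 = 481.6
(ad+bc)·Cov(S, Q) = (20.88)·(-4) = -83.52
Cov(T, Z) = -550.05 + 481.6 + (-83.52) = -151.97.

Cov(T, Z) = -151.97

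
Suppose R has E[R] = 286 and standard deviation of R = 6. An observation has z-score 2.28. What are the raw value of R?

R = E[R] + z·standard deviation of R = 286 + 2.28·6 = 299.68.

R = 299.68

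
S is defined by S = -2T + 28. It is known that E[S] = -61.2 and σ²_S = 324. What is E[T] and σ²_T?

From S = -2T + 28: E[S] = a·E[T] + b, so E[T] = (E[S] − b)/a = (-61.2 − 28)/(-2) = 44.6.
σ²_S = a²·σ²_T, so σ²_T = 324/(-2)² = 81.

E[T] = 44.6, σ²_T = 81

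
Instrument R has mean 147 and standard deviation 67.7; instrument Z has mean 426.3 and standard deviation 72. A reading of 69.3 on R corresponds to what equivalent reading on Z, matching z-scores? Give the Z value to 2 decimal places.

z = (69.3 − 147)/67.7 ≈ -1.1477.
Z = 426.3 + z·72 = 426.3 + (69.3 − 147)·72/67.7 ≈ 343.66.

Z = 343.66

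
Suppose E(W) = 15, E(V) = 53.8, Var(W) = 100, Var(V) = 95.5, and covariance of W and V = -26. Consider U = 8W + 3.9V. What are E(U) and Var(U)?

E(U) = 329.82, Var(U) = 6230.155

E(U) = 8·E(W) + 3.9·E(V) = 8·15 + 3.9·53.8 = 329.82.
Var(U) = a²·Var(W) + b²·Var(V) + 2ab·covariance of W and V with a = 8, b = 3.9.
= 8²·100 + 3.9²·95.5 + 2·8·3.9·(-26)
= 6400 + 1452.555 + (-1622.4) = 6230.155.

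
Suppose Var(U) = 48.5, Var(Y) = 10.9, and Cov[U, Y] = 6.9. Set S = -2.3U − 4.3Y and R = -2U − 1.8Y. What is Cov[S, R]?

Cov[S, R] = 395.372

By bilinearity, Cov[S, R] = ac·Var(U) + bd·Var(Y) + (ad+bc)·Cov[U, Y], with a=-2.3, b=-4.3, c=-2, d=-1.8.
ac·Var(U) = (-2.3)·(-2)·48.5 = 223.1
bd·Var(Y) = (-4.3)·(-1.8)·10.9 = 84.366
(ad+bc)·Cov[U, Y] = (12.74)·6.9 = 87.906
Cov[S, R] = 223.1 + 84.366 + 87.906 = 395.372.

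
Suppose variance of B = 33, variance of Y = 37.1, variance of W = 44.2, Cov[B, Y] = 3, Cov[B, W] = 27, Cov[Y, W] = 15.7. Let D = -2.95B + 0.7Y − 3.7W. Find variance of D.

variance of D = a²·variance of B + b²·variance of Y + c²·variance of W + 2ab·Cov[B, Y] + 2ac·Cov[B, W] + 2bc·Cov[Y, W], with a = -2.95, b = 0.7, c = -3.7.
= 287.1825 + 18.179 + 605.098 + (-12.39) + 589.41 + (-81.326)
= 1406.1535.

variance of D = 1406.1535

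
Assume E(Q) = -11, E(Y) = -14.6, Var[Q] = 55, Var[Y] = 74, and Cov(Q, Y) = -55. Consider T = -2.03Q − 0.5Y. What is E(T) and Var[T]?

E(T) = 29.63, Var[T] = 133.4995

E(T) = (-2.03)·E(Q) + (-0.5)·E(Y) = (-2.03)·(-11) + (-0.5)·(-14.6) = 29.63.
Var[T] = a²·Var[Q] + b²·Var[Y] + 2ab·Cov(Q, Y) with a = -2.03, b = -0.5.
= (-2.03)²·55 + (-0.5)²·74 + 2·(-2.03)·(-0.5)·(-55)
= 226.6495 + 18.5 + (-111.65) = 133.4995.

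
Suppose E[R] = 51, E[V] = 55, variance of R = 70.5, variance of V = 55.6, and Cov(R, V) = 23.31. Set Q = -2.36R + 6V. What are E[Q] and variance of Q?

E[Q] = 209.64, variance of Q = 1734.1176

E[Q] = (-2.36)·E[R] + 6·E[V] = (-2.36)·51 + 6·55 = 209.64.
variance of Q = a²·variance of R + b²·variance of V + 2ab·Cov(R, V) with a = -2.36, b = 6.
= (-2.36)²·70.5 + 6²·55.6 + 2·(-2.36)·6·23.31
= 392.6568 + 2001.6 + (-660.1392) = 1734.1176.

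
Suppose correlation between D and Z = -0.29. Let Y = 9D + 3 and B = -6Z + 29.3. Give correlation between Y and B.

Linear rescalings preserve |correlation|; the slopes 9 and -6 have opposite signs, so the correlation flips sign: correlation between Y and B = −correlation between D and Z = 0.29.

correlation between Y and B = 0.29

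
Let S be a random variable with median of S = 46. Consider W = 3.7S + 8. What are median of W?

median of W = 178.2

A linear map preserves order up to sign, so median of W = a·median of S + b = 3.7·46 + 8 = 178.2.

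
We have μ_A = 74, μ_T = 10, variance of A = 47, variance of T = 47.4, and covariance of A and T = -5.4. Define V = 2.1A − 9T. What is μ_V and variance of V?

μ_V = 65.4, variance of V = 4250.79

μ_V = 2.1·μ_A + (-9)·μ_T = 2.1·74 + (-9)·10 = 65.4.
variance of V = a²·variance of A + b²·variance of T + 2ab·covariance of A and T with a = 2.1, b = -9.
= 2.1²·47 + (-9)²·47.4 + 2·2.1·(-9)·(-5.4)
= 207.27 + 3839.4 + 204.12 = 4250.79.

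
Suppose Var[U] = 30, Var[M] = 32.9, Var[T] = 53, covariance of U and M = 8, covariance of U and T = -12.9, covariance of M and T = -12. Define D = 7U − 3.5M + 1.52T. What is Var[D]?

Var[D] = 1456.6442

Var[D] = a²·Var[U] + b²·Var[M] + c²·Var[T] + 2ab·covariance of U and M + 2ac·covariance of U and T + 2bc·covariance of M and T, with a = 7, b = -3.5, c = 1.52.
= 1470 + 403.025 + 122.4512 + (-392) + (-274.512) + 127.68
= 1456.6442.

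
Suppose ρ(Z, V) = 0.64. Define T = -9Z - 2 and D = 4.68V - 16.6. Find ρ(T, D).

Linear rescalings preserve |correlation|; the slopes -9 and 4.68 have opposite signs, so the correlation flips sign: ρ(T, D) = −ρ(Z, V) = -0.64.

ρ(T, D) = -0.64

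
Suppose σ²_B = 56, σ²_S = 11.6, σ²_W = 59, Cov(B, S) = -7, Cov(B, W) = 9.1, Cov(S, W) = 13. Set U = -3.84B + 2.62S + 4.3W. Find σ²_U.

σ²_U = a²·σ²_B + b²·σ²_S + c²·σ²_W + 2ab·Cov(B, S) + 2ac·Cov(B, W) + 2bc·Cov(S, W), with a = -3.84, b = 2.62, c = 4.3.
= 825.7536 + 79.62704 + 1090.91 + 140.8512 + (-300.5184) + 292.916
= 2129.53944.

σ²_U = 2129.53944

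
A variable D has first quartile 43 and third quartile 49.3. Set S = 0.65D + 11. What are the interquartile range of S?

IQR of D = Q3 − Q1 = 49.3 − 43 = 6.3.
Under S = aD + b, IQR(S) = |a|·IQR(D) = |0.65|·6.3 = 4.095 (shifts cancel; spread scales by |a|).

IQR(S) = 4.095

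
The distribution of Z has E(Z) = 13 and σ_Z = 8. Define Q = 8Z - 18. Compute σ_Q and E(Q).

σ_Q = 64, E(Q) = 86

Q = 8Z - 18 is linear with a = 8, b = -18.
σ_Q = |a|·σ_Z = |8|·8 = 64.
E(Q) = a·E(Z) + b = 8·13 + (-18) = 86.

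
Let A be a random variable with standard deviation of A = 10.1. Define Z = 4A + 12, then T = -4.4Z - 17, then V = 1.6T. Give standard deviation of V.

standard deviation of Z = |4|·10.1 = 40.4.
standard deviation of T = |-4.4|·40.4 = 177.76.
standard deviation of V = |1.6|·177.76 = 284.416.

standard deviation of V = 284.416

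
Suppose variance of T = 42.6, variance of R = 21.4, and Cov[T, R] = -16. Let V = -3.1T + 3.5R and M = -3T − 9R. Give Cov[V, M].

By bilinearity, Cov[V, M] = ac·variance of T + bd·variance of R + (ad+bc)·Cov[T, R], with a=-3.1, b=3.5, c=-3, d=-9.
ac·variance of T = (-3.1)·(-3)·42.6 = 396.18
bd·variance of R = 3.5·(-9)·21.4 = -674.1
(ad+bc)·Cov[T, R] = (17.4)·(-16) = -278.4
Cov[V, M] = 396.18 + (-674.1) + (-278.4) = -556.32.

Cov[V, M] = -556.32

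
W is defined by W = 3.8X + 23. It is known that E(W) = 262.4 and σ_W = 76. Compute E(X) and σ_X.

E(X) = 63, σ_X = 20

From W = 3.8X + 23: E(W) = a·E(X) + b, so E(X) = (E(W) − b)/a = (262.4 − 23)/3.8 = 63.
σ_W = |a|·σ_X, so σ_X = 76/|3.8| = 20.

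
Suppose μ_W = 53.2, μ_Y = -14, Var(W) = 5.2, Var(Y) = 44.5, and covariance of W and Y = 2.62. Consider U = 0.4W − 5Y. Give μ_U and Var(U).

μ_U = 0.4·μ_W + (-5)·μ_Y = 0.4·53.2 + (-5)·(-14) = 91.28.
Var(U) = a²·Var(W) + b²·Var(Y) + 2ab·covariance of W and Y with a = 0.4, b = -5.
= 0.4²·5.2 + (-5)²·44.5 + 2·0.4·(-5)·2.62
= 0.832 + 1112.5 + (-10.48) = 1102.852.

μ_U = 91.28, Var(U) = 1102.852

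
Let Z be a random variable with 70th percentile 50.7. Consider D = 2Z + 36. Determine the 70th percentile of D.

Since a = 2 > 0 the transformation is increasing, so the 70th percentile of D = a·(P_{70} of Z) + b = 2·50.7 + 36 = 137.4.

70th percentile of D = 137.4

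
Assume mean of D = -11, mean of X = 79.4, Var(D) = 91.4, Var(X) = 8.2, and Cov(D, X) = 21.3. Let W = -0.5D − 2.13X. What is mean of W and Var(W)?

mean of W = (-0.5)·mean of D + (-2.13)·mean of X = (-0.5)·(-11) + (-2.13)·79.4 = -163.622.
Var(W) = a²·Var(D) + b²·Var(X) + 2ab·Cov(D, X) with a = -0.5, b = -2.13.
= (-0.5)²·91.4 + (-2.13)²·8.2 + 2·(-0.5)·(-2.13)·21.3
= 22.85 + 37.20258 + 45.369 = 105.42158.

mean of W = -163.622, Var(W) = 105.42158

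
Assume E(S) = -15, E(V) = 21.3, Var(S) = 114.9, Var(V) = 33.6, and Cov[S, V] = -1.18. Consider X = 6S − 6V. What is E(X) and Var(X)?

E(X) = 6·E(S) + (-6)·E(V) = 6·(-15) + (-6)·21.3 = -217.8.
Var(X) = a²·Var(S) + b²·Var(V) + 2ab·Cov[S, V] with a = 6, b = -6.
= 6²·114.9 + (-6)²·33.6 + 2·6·(-6)·(-1.18)
= 4136.4 + 1209.6 + 84.96 = 5430.96.

E(X) = -217.8, Var(X) = 5430.96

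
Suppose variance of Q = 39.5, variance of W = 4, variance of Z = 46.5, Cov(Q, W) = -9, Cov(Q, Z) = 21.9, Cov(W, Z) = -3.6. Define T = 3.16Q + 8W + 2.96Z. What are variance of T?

variance of T = a²·variance of Q + b²·variance of W + c²·variance of Z + 2ab·Cov(Q, W) + 2ac·Cov(Q, Z) + 2bc·Cov(W, Z), with a = 3.16, b = 8, c = 2.96.
= 394.4312 + 256 + 407.4144 + (-455.04) + 409.68768 + (-170.496)
= 841.99728.

variance of T = 841.99728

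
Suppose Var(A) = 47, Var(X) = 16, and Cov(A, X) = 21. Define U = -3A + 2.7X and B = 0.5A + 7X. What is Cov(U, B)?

Cov(U, B) = -180.75

By bilinearity, Cov(U, B) = ac·Var(A) + bd·Var(X) + (ad+bc)·Cov(A, X), with a=-3, b=2.7, c=0.5, d=7.
ac·Var(A) = (-3)·0.5·47 = -70.5
bd·Var(X) = 2.7·7·16 = 302.4
(ad+bc)·Cov(A, X) = (-19.65)·21 = -412.65
Cov(U, B) = -70.5 + 302.4 + (-412.65) = -180.75.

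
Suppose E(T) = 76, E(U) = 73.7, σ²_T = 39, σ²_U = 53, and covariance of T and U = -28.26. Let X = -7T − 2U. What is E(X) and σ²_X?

E(X) = (-7)·E(T) + (-2)·E(U) = (-7)·76 + (-2)·73.7 = -679.4.
σ²_X = a²·σ²_T + b²·σ²_U + 2ab·covariance of T and U with a = -7, b = -2.
= (-7)²·39 + (-2)²·53 + 2·(-7)·(-2)·(-28.26)
= 1911 + 212 + (-791.28) = 1331.72.

E(X) = -679.4, σ²_X = 1331.72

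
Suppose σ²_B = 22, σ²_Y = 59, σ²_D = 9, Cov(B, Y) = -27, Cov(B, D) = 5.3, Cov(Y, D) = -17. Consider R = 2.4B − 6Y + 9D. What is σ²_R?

σ²_R = 5822.28

σ²_R = a²·σ²_B + b²·σ²_Y + c²·σ²_D + 2ab·Cov(B, Y) + 2ac·Cov(B, D) + 2bc·Cov(Y, D), with a = 2.4, b = -6, c = 9.
= 126.72 + 2124 + 729 + 777.6 + 228.96 + 1836
= 5822.28.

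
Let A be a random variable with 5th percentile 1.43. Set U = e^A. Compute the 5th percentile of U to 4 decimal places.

e^A is increasing, so P_{5}(U) = g(P_{5}(A)) ≈ 4.1787.

5th percentile of U = 4.1787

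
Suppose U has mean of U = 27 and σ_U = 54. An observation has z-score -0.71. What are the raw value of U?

U = mean of U + z·σ_U = 27 + (-0.71)·54 = -11.34.

U = -11.34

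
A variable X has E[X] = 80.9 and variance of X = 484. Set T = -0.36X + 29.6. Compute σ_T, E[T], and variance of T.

T = -0.36X + 29.6 is linear with a = -0.36, b = 29.6.
σ_X = √484 = 22.
σ_T = |a|·σ_X = |-0.36|·22 = 7.92.
E[T] = a·E[X] + b = (-0.36)·80.9 + 29.6 = 0.476.
variance of T = a²·variance of X = (-0.36)²·484 = 62.7264 (the additive constant 29.6 does not affect variance).

σ_T = 7.92, E[T] = 0.476, variance of T = 62.7264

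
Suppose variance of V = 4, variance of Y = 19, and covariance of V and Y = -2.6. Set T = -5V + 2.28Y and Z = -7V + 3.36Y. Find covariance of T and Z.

By bilinearity, covariance of T and Z = ac·variance of V + bd·variance of Y + (ad+bc)·covariance of V and Y, with a=-5, b=2.28, c=-7, d=3.36.
ac·variance of V = (-5)·(-7)·4 = 140
bd·variance of Y = 2.28·3.36·19 = 145.5552
(ad+bc)·covariance of V and Y = (-32.76)·(-2.6) = 85.176
covariance of T and Z = 140 + 145.5552 + 85.176 = 370.7312.

covariance of T and Z = 370.7312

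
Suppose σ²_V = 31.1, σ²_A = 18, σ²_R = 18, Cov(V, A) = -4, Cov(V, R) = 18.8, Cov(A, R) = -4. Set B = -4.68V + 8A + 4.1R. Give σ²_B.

σ²_B = a²·σ²_V + b²·σ²_A + c²·σ²_R + 2ab·Cov(V, A) + 2ac·Cov(V, R) + 2bc·Cov(A, R), with a = -4.68, b = 8, c = 4.1.
= 681.16464 + 1152 + 302.58 + 299.52 + (-721.4688) + (-262.4)
= 1451.39584.

σ²_B = 1451.39584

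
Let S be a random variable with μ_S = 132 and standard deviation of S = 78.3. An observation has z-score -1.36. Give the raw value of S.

S = 25.512

S = μ_S + z·standard deviation of S = 132 + (-1.36)·78.3 = 25.512.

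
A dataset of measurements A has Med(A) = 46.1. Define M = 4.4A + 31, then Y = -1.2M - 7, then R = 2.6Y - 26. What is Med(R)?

Med(R) = -773.7808

Med(M) = 4.4·46.1 + 31 = 233.84.
Med(Y) = (-1.2)·233.84 + (-7) = -287.608.
Med(R) = 2.6·(-287.608) + (-26) = -773.7808.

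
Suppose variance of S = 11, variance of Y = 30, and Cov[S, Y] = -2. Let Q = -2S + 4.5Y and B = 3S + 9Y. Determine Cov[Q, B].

Cov[Q, B] = 1158

By bilinearity, Cov[Q, B] = ac·variance of S + bd·variance of Y + (ad+bc)·Cov[S, Y], with a=-2, b=4.5, c=3, d=9.
ac·variance of S = (-2)·3·11 = -66
bd·variance of Y = 4.5·9·30 = 1215
(ad+bc)·Cov[S, Y] = (-4.5)·(-2) = 9
Cov[Q, B] = -66 + 1215 + 9 = 1158.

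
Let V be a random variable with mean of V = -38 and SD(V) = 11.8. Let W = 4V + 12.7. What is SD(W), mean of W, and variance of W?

SD(W) = 47.2, mean of W = -139.3, variance of W = 2227.84

W = 4V + 12.7 is linear with a = 4, b = 12.7.
SD(W) = |a|·SD(V) = |4|·11.8 = 47.2.
mean of W = a·mean of V + b = 4·(-38) + 12.7 = -139.3.
variance of V = 11.8² = 139.24.
variance of W = a²·variance of V = 4²·139.24 = 2227.84 (the additive constant 12.7 does not affect variance).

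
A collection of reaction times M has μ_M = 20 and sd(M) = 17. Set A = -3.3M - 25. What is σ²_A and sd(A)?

A = -3.3M - 25 is linear with a = -3.3, b = -25.
σ²_M = 17² = 289.
σ²_A = a²·σ²_M = (-3.3)²·289 = 3147.21 (the additive constant -25 does not affect variance).
sd(A) = |a|·sd(M) = |-3.3|·17 = 56.1.

σ²_A = 3147.21, sd(A) = 56.1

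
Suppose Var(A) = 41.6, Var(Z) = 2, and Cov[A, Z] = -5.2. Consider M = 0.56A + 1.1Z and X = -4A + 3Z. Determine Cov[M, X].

Cov[M, X] = -72.44

By bilinearity, Cov[M, X] = ac·Var(A) + bd·Var(Z) + (ad+bc)·Cov[A, Z], with a=0.56, b=1.1, c=-4, d=3.
ac·Var(A) = 0.56·(-4)·41.6 = -93.184
bd·Var(Z) = 1.1·3·2 = 6.6
(ad+bc)·Cov[A, Z] = (-2.72)·(-5.2) = 14.144
Cov[M, X] = -93.184 + 6.6 + 14.144 = -72.44.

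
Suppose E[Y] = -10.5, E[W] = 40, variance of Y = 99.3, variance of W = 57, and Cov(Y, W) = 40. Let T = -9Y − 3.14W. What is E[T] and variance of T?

E[T] = -31.1, variance of T = 10866.0972

E[T] = (-9)·E[Y] + (-3.14)·E[W] = (-9)·(-10.5) + (-3.14)·40 = -31.1.
variance of T = a²·variance of Y + b²·variance of W + 2ab·Cov(Y, W) with a = -9, b = -3.14.
= (-9)²·99.3 + (-3.14)²·57 + 2·(-9)·(-3.14)·40
= 8043.3 + 561.9972 + 2260.8 = 10866.0972.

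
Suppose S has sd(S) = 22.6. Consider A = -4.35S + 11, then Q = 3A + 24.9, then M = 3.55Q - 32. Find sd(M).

sd(M) = 1047.0015

sd(A) = |-4.35|·22.6 = 98.31.
sd(Q) = |3|·98.31 = 294.93.
sd(M) = |3.55|·294.93 = 1047.0015.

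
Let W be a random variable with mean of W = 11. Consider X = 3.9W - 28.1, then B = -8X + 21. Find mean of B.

mean of B = -97.4

mean of X = 3.9·11 + (-28.1) = 14.8.
mean of B = (-8)·14.8 + 21 = -97.4.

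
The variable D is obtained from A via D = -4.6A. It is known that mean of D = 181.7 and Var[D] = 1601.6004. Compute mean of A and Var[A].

mean of A = -39.5, Var[A] = 75.69

From D = -4.6A: mean of D = a·mean of A + b, so mean of A = (mean of D − b)/a = (181.7 − 0)/(-4.6) = -39.5.
Var[D] = a²·Var[A], so Var[A] = 1601.6004/(-4.6)² = 75.69.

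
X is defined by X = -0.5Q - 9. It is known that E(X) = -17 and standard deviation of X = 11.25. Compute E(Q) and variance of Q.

From X = -0.5Q - 9: E(X) = a·E(Q) + b, so E(Q) = (E(X) − b)/a = (-17 − (-9))/(-0.5) = 16.
variance of X = 11.25² = 126.5625.
variance of X = a²·variance of Q, so variance of Q = 126.5625/(-0.5)² = 506.25.

E(Q) = 16, variance of Q = 506.25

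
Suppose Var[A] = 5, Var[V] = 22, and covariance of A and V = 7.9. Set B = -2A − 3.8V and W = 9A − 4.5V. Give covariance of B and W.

covariance of B and W = 87.12

By bilinearity, covariance of B and W = ac·Var[A] + bd·Var[V] + (ad+bc)·covariance of A and V, with a=-2, b=-3.8, c=9, d=-4.5.
ac·Var[A] = (-2)·9·5 = -90
bd·Var[V] = (-3.8)·(-4.5)·22 = 376.2
(ad+bc)·covariance of A and V = (-25.2)·7.9 = -199.08
covariance of B and W = -90 + 376.2 + (-199.08) = 87.12.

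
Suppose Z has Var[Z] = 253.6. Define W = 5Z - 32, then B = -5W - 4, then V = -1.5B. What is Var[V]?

Var[V] = 356625

Var[W] = 5²·253.6 = 6340.
Var[B] = (-5)²·6340 = 158500.
Var[V] = (-1.5)²·158500 = 356625.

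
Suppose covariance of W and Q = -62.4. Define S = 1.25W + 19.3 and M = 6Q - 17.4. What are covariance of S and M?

covariance of S and M = a·c·covariance of W and Q = 1.25·6·(-62.4) = -468. Additive constants drop out.

covariance of S and M = -468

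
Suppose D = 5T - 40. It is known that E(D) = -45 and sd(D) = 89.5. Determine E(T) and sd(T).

E(T) = -1, sd(T) = 17.9

From D = 5T - 40: E(D) = a·E(T) + b, so E(T) = (E(D) − b)/a = (-45 − (-40))/5 = -1.
sd(D) = |a|·sd(T), so sd(T) = 89.5/|5| = 17.9.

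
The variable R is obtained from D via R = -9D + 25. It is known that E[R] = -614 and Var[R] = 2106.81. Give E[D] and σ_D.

E[D] = 71, σ_D = 5.1

From R = -9D + 25: E[R] = a·E[D] + b, so E[D] = (E[R] − b)/a = (-614 − 25)/(-9) = 71.
σ_R = √2106.81 = 45.9.
σ_R = |a|·σ_D, so σ_D = 45.9/|-9| = 5.1.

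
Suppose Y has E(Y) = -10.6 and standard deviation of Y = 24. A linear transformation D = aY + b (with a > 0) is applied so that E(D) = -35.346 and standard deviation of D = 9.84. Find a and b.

a = 0.41, b = -31

standard deviation of D = a·standard deviation of Y (a > 0), so a = 9.84/24 = 0.41.
E(D) = a·E(Y) + b, so b = -35.346 − 0.41·(-10.6) = -31.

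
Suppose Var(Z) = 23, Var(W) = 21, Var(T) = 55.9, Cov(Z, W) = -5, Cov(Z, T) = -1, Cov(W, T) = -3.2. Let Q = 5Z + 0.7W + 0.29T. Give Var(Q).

Var(Q) = a²·Var(Z) + b²·Var(W) + c²·Var(T) + 2ab·Cov(Z, W) + 2ac·Cov(Z, T) + 2bc·Cov(W, T), with a = 5, b = 0.7, c = 0.29.
= 575 + 10.29 + 4.70119 + (-35) + (-2.9) + (-1.2992)
= 550.79199.

Var(Q) = 550.79199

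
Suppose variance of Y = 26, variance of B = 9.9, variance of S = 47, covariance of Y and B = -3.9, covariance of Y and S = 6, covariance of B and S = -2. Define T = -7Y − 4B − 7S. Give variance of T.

variance of T = a²·variance of Y + b²·variance of B + c²·variance of S + 2ab·covariance of Y and B + 2ac·covariance of Y and S + 2bc·covariance of B and S, with a = -7, b = -4, c = -7.
= 1274 + 158.4 + 2303 + (-218.4) + 588 + (-112)
= 3993.

variance of T = 3993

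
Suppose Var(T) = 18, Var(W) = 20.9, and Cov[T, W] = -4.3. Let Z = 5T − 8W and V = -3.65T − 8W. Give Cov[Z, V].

Cov[Z, V] = 1055.54

By bilinearity, Cov[Z, V] = ac·Var(T) + bd·Var(W) + (ad+bc)·Cov[T, W], with a=5, b=-8, c=-3.65, d=-8.
ac·Var(T) = 5·(-3.65)·18 = -328.5
bd·Var(W) = (-8)·(-8)·20.9 = 1337.6
(ad+bc)·Cov[T, W] = (-10.8)·(-4.3) = 46.44
Cov[Z, V] = -328.5 + 1337.6 + 46.44 = 1055.54.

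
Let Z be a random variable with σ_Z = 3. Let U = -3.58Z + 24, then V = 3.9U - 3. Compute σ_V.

σ_V = 41.886

σ_U = |-3.58|·3 = 10.74.
σ_V = |3.9|·10.74 = 41.886.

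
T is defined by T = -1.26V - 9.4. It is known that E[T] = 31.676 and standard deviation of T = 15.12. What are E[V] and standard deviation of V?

From T = -1.26V - 9.4: E[T] = a·E[V] + b, so E[V] = (E[T] − b)/a = (31.676 − (-9.4))/(-1.26) = -32.6.
standard deviation of T = |a|·standard deviation of V, so standard deviation of V = 15.12/|-1.26| = 12.

E[V] = -32.6, standard deviation of V = 12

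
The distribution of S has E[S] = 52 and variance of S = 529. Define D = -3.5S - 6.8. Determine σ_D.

D = -3.5S - 6.8 is linear with a = -3.5, b = -6.8.
σ_S = √529 = 23.
σ_D = |a|·σ_S = |-3.5|·23 = 80.5.

σ_D = 80.5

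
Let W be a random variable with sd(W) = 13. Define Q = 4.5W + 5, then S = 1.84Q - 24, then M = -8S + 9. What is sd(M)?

sd(Q) = |4.5|·13 = 58.5.
sd(S) = |1.84|·58.5 = 107.64.
sd(M) = |-8|·107.64 = 861.12.

sd(M) = 861.12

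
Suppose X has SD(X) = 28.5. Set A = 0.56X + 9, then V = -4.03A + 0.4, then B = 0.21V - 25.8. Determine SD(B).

SD(B) = 13.506948

SD(A) = |0.56|·28.5 = 15.96.
SD(V) = |-4.03|·15.96 = 64.3188.
SD(B) = |0.21|·64.3188 = 13.506948.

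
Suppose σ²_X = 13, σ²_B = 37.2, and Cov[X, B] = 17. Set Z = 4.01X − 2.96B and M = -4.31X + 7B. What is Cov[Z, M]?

By bilinearity, Cov[Z, M] = ac·σ²_X + bd·σ²_B + (ad+bc)·Cov[X, B], with a=4.01, b=-2.96, c=-4.31, d=7.
ac·σ²_X = 4.01·(-4.31)·13 = -224.6803
bd·σ²_B = (-2.96)·7·37.2 = -770.784
(ad+bc)·Cov[X, B] = (40.8276)·17 = 694.0692
Cov[Z, M] = -224.6803 + (-770.784) + 694.0692 = -301.3951.

Cov[Z, M] = -301.3951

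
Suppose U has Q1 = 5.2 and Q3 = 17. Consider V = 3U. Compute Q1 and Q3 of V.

a = 3 > 0: Q1(V) = a·Q1(U)+b = 15.6, Q3(V) = a·Q3(U)+b = 51.

Q1(V) = 15.6, Q3(V) = 51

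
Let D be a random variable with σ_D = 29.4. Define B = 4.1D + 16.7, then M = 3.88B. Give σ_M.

σ_M = 467.6952

σ_B = |4.1|·29.4 = 120.54.
σ_M = |3.88|·120.54 = 467.6952.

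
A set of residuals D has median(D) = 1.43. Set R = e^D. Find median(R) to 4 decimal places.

e^D is monotone on this domain, so median(R) = exp(1.43) ≈ 4.1787.

median(R) = 4.1787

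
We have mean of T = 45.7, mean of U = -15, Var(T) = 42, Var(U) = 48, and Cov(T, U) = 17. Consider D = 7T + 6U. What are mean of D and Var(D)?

mean of D = 7·mean of T + 6·mean of U = 7·45.7 + 6·(-15) = 229.9.
Var(D) = a²·Var(T) + b²·Var(U) + 2ab·Cov(T, U) with a = 7, b = 6.
= 7²·42 + 6²·48 + 2·7·6·17
= 2058 + 1728 + 1428 = 5214.

mean of D = 229.9, Var(D) = 5214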